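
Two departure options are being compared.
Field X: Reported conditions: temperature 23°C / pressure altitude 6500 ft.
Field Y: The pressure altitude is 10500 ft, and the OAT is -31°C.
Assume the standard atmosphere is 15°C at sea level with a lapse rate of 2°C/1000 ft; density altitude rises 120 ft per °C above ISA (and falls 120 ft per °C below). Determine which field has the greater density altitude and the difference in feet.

Field X by 1520 ft

Field X: ISA temp = 2°C, deviation +21°C, DA = 6500 + 120 × 21 = 9020 ft.
Field Y: ISA temp = -6°C, deviation -25°C, DA = 10500 + 120 × (-25) = 7500 ft.
Field X is higher by 9020 − 7500 = 1520 ft.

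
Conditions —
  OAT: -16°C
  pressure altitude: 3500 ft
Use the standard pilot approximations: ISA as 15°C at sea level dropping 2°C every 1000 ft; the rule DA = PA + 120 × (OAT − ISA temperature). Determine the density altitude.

620 ft

ISA temperature at 3500 ft = 15 − 2 × (3500/1000) = 8°C.
ISA deviation = -16 − 8 = -24°C.
Density altitude = 3500 + 120 × (-24) = 3500 + (-2880) = 620 ft.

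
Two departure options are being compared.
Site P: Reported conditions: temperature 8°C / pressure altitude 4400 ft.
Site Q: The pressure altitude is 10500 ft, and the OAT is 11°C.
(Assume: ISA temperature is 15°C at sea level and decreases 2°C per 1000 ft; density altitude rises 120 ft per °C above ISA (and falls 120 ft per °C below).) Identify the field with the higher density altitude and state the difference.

Site P: ISA temp = 6.2°C, deviation +1.8°C, DA = 4400 + 120 × 1.8 = 4616 ft.
Site Q: ISA temp = -6°C, deviation +17°C, DA = 10500 + 120 × 17 = 12540 ft.
Site Q is higher by 12540 − 4616 = 7924 ft.

Site Q by 7924 ft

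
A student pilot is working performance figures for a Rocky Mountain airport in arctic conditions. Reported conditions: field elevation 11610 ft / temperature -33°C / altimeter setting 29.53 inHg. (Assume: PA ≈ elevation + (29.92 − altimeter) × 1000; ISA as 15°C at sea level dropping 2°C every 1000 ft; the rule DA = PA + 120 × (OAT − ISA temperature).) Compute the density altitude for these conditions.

9120 ft

Pressure altitude = 11610 + (29.92 − 29.53) × 1000 = 11610 + (+390) = 12000 ft.
ISA temperature at 12000 ft = 15 − 2 × (12000/1000) = -9°C.
ISA deviation = -33 − (-9) = -24°C.
Density altitude = 12000 + 120 × (-24) = 9120 ft.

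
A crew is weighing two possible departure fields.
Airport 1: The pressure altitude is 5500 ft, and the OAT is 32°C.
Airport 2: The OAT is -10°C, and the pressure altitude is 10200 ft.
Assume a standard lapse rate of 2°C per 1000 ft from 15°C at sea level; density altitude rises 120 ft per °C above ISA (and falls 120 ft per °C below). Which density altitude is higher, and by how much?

Airport 1: ISA temp = 4°C, deviation +28°C, DA = 5500 + 120 × 28 = 8860 ft.
Airport 2: ISA temp = -5.4°C, deviation -4.6°C, DA = 10200 + 120 × (-4.6) = 9648 ft.
Airport 2 is higher by 9648 − 8860 = 788 ft.

Airport 2 by 788 ft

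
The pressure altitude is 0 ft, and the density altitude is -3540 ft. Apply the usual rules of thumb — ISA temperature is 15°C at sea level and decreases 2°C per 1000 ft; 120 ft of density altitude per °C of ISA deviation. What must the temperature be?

-14.5°C

Density altitude − pressure altitude = -3540 − 0 = -3540 ft.
At 120 ft/°C that is an ISA deviation of -3540/120 = -29.5°C.
ISA temperature at 0 ft = 15 − 2 × (0/1000) = 15°C.
OAT = ISA + deviation = 15 + (-29.5) = -14.5°C.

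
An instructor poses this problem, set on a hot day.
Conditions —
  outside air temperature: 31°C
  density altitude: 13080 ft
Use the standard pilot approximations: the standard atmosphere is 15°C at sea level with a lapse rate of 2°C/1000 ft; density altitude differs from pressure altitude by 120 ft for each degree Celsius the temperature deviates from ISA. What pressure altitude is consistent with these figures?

DA = PA + 120 × (OAT − (15 − 2·PA/1000)) = PA + 120·OAT − 1800 + 0.24·PA = 1.24·PA + 120·OAT − 1800.
So 1.24·PA = 13080 − 120 × 31 + 1800 = 11160.
PA = 11160 / 1.24 = 9000 ft.

9000 ft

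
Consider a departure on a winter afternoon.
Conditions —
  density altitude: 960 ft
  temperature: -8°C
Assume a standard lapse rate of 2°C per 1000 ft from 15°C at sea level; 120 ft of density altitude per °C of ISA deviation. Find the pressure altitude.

DA = PA + 120 × (OAT − (15 − 2·PA/1000)) = PA + 120·OAT − 1800 + 0.24·PA = 1.24·PA + 120·OAT − 1800.
So 1.24·PA = 960 − 120 × (-8) + 1800 = 3720.
PA = 3720 / 1.24 = 3000 ft.

3000 ft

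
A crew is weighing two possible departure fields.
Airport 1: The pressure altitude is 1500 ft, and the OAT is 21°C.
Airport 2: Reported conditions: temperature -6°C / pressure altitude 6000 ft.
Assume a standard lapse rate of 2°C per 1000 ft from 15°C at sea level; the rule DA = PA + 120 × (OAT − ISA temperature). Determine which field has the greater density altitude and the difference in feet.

Airport 2 by 2340 ft

Airport 1: ISA temp = 12°C, deviation +9°C, DA = 1500 + 120 × 9 = 2580 ft.
Airport 2: ISA temp = 3°C, deviation -9°C, DA = 6000 + 120 × (-9) = 4920 ft.
Airport 2 is higher by 4920 − 2580 = 2340 ft.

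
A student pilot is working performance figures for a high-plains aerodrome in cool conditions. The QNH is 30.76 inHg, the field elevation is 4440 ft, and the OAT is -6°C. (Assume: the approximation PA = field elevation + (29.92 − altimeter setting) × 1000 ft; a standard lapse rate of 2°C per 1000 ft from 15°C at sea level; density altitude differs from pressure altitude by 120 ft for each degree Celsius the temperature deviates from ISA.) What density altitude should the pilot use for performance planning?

1944 ft

Pressure altitude = 4440 + (29.92 − 30.76) × 1000 = 4440 + (-840) = 3600 ft.
ISA temperature at 3600 ft = 15 − 2 × (3600/1000) = 7.8°C.
ISA deviation = -6 − 7.8 = -13.8°C.
Density altitude = 3600 + 120 × (-13.8) = 1944 ft.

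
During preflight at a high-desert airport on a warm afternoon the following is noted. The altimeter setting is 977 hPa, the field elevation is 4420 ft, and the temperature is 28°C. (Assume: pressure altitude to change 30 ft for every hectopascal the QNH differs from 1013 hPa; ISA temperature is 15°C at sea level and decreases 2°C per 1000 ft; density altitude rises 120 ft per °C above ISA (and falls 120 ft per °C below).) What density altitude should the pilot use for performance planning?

Pressure altitude = 4420 + (1013 − 977) × 30 = 4420 + (+1080) = 5500 ft.
ISA temperature at 5500 ft = 15 − 2 × (5500/1000) = 4°C.
ISA deviation = 28 − 4 = +24°C.
Density altitude = 5500 + 120 × (24) = 8380 ft.

8380 ft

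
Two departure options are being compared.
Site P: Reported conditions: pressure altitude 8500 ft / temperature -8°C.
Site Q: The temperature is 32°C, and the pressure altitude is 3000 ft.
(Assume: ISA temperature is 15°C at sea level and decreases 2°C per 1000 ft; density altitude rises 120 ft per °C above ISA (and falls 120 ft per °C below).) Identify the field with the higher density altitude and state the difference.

Site P by 2020 ft

Site P: ISA temp = -2°C, deviation -6°C, DA = 8500 + 120 × (-6) = 7780 ft.
Site Q: ISA temp = 9°C, deviation +23°C, DA = 3000 + 120 × 23 = 5760 ft.
Site P is higher by 7780 − 5760 = 2020 ft.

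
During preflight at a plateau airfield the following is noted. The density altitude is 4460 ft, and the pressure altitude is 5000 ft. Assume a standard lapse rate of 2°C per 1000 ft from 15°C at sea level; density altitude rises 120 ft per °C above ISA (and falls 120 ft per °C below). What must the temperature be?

Density altitude − pressure altitude = 4460 − 5000 = -540 ft.
At 120 ft/°C that is an ISA deviation of -540/120 = -4.5°C.
ISA temperature at 5000 ft = 15 − 2 × (5000/1000) = 5°C.
OAT = ISA + deviation = 5 + (-4.5) = 0.5°C.

0.5°C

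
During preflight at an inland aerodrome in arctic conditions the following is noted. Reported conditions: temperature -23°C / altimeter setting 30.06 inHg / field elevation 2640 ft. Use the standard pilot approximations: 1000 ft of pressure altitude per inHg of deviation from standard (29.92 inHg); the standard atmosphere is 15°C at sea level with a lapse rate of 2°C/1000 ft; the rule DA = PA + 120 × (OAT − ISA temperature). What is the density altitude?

Pressure altitude = 2640 + (29.92 − 30.06) × 1000 = 2640 + (-140) = 2500 ft.
ISA temperature at 2500 ft = 15 − 2 × (2500/1000) = 10°C.
ISA deviation = -23 − 10 = -33°C.
Density altitude = 2500 + 120 × (-33) = -1460 ft.

-1460 ft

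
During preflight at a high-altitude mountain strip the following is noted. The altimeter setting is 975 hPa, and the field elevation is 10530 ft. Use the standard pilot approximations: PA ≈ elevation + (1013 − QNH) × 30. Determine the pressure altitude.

11670 ft

Pressure correction = (1013 − 975) × 30 = +1140 ft.
Pressure altitude = 10530 + (+1140) = 11670 ft.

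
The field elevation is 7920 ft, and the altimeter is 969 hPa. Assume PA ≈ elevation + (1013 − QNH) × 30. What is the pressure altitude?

9240 ft

Pressure correction = (1013 − 969) × 30 = +1320 ft.
Pressure altitude = 7920 + (+1320) = 9240 ft.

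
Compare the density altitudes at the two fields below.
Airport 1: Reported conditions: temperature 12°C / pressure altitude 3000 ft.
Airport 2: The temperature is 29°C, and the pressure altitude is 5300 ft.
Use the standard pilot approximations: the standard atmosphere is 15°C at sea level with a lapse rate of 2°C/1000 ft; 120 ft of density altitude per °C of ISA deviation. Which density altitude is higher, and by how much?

Airport 1: ISA temp = 9°C, deviation +3°C, DA = 3000 + 120 × 3 = 3360 ft.
Airport 2: ISA temp = 4.4°C, deviation +24.6°C, DA = 5300 + 120 × 24.6 = 8252 ft.
Airport 2 is higher by 8252 − 3360 = 4892 ft.

Airport 2 by 4892 ft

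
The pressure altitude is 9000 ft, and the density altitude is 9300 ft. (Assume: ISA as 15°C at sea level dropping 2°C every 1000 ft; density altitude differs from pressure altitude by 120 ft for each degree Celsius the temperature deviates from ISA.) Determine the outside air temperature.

Density altitude − pressure altitude = 9300 − 9000 = +300 ft.
At 120 ft/°C that is an ISA deviation of 300/120 = +2.5°C.
ISA temperature at 9000 ft = 15 − 2 × (9000/1000) = -3°C.
OAT = ISA + deviation = -3 + (+2.5) = -0.5°C.

-0.5°C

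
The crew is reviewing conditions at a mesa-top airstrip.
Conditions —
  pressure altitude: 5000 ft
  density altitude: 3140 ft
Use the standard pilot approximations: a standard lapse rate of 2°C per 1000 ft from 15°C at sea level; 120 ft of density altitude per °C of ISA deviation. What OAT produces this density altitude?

Density altitude − pressure altitude = 3140 − 5000 = -1860 ft.
At 120 ft/°C that is an ISA deviation of -1860/120 = -15.5°C.
ISA temperature at 5000 ft = 15 − 2 × (5000/1000) = 5°C.
OAT = ISA + deviation = 5 + (-15.5) = -10.5°C.

-10.5°C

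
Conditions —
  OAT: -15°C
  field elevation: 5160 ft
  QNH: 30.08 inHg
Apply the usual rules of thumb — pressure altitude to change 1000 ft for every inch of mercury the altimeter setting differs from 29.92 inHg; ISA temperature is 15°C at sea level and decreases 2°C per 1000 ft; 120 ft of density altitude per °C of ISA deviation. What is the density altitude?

Pressure altitude = 5160 + (29.92 − 30.08) × 1000 = 5160 + (-160) = 5000 ft.
ISA temperature at 5000 ft = 15 − 2 × (5000/1000) = 5°C.
ISA deviation = -15 − 5 = -20°C.
Density altitude = 5000 + 120 × (-20) = 2600 ft.

2600 ft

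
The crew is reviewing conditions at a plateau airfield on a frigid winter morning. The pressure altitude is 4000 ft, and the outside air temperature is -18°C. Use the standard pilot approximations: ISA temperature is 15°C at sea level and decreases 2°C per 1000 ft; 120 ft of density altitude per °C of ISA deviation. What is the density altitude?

1000 ft

ISA temperature at 4000 ft = 15 − 2 × (4000/1000) = 7°C.
ISA deviation = -18 − 7 = -25°C.
Density altitude = 4000 + 120 × (-25) = 4000 + (-3000) = 1000 ft.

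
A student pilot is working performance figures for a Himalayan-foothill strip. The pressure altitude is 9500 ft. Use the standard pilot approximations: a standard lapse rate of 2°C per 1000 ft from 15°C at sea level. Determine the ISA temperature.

-4°C

ISA temperature = 15 − 2 × (9500/1000) = 15 − 19 = -4°C.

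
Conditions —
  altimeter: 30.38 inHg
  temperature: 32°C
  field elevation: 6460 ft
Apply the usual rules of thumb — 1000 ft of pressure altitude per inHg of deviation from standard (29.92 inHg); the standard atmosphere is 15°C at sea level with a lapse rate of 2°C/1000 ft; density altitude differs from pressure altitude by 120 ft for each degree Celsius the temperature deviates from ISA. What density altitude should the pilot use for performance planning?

9480 ft

Pressure altitude = 6460 + (29.92 − 30.38) × 1000 = 6460 + (-460) = 6000 ft.
ISA temperature at 6000 ft = 15 − 2 × (6000/1000) = 3°C.
ISA deviation = 32 − 3 = +29°C.
Density altitude = 6000 + 120 × (29) = 9480 ft.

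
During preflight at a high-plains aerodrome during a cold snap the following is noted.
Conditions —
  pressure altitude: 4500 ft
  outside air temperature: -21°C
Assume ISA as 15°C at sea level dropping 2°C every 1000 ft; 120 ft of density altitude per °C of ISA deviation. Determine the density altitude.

1260 ft

ISA temperature at 4500 ft = 15 − 2 × (4500/1000) = 6°C.
ISA deviation = -21 − 6 = -27°C.
Density altitude = 4500 + 120 × (-27) = 4500 + (-3240) = 1260 ft.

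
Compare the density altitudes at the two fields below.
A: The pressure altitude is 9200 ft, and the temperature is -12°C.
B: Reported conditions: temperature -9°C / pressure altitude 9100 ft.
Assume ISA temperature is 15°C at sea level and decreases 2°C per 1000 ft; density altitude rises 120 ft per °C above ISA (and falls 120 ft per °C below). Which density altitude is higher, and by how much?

B by 236 ft

A: ISA temp = -3.4°C, deviation -8.6°C, DA = 9200 + 120 × (-8.6) = 8168 ft.
B: ISA temp = -3.2°C, deviation -5.8°C, DA = 9100 + 120 × (-5.8) = 8404 ft.
B is higher by 8404 − 8168 = 236 ft.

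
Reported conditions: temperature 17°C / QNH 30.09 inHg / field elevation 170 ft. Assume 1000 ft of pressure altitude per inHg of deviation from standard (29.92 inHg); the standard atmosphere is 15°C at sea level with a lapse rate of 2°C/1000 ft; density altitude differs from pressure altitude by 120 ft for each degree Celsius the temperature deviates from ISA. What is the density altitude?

240 ft

Pressure altitude = 170 + (29.92 − 30.09) × 1000 = 170 + (-170) = 0 ft.
ISA temperature at 0 ft = 15 − 2 × (0/1000) = 15°C.
ISA deviation = 17 − 15 = +2°C.
Density altitude = 0 + 120 × (2) = 240 ft.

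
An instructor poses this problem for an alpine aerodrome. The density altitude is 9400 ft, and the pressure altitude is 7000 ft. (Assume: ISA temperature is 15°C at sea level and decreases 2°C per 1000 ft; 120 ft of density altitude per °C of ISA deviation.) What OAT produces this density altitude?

21°C

Density altitude − pressure altitude = 9400 − 7000 = +2400 ft.
At 120 ft/°C that is an ISA deviation of 2400/120 = +20°C.
ISA temperature at 7000 ft = 15 − 2 × (7000/1000) = 1°C.
OAT = ISA + deviation = 1 + (+20) = 21°C.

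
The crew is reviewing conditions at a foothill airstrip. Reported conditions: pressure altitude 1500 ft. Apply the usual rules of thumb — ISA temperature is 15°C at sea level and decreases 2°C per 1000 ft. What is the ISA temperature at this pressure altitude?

12°C

ISA temperature = 15 − 2 × (1500/1000) = 15 − 3 = 12°C.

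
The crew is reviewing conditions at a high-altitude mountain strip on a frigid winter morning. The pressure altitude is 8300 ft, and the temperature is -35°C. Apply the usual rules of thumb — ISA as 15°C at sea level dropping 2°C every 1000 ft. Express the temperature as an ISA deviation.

ISA temperature at 8300 ft = 15 − 2 × (8300/1000) = -1.6°C.
Deviation = OAT − ISA = -35 − (-1.6) = -33.4°C.

ISA-33.4°C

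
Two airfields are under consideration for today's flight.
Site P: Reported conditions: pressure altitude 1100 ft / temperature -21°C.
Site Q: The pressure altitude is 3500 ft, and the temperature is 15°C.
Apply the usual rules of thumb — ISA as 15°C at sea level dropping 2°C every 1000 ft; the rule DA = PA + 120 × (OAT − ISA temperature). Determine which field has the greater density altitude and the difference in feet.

Site P: ISA temp = 12.8°C, deviation -33.8°C, DA = 1100 + 120 × (-33.8) = -2956 ft.
Site Q: ISA temp = 8°C, deviation +7°C, DA = 3500 + 120 × 7 = 4340 ft.
Site Q is higher by 4340 − (-2956) = 7296 ft.

Site Q by 7296 ft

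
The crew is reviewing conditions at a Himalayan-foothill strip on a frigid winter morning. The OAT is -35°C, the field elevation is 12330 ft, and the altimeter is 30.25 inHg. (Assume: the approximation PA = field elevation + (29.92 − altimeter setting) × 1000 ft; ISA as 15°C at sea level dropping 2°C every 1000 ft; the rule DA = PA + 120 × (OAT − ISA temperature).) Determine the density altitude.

Pressure altitude = 12330 + (29.92 − 30.25) × 1000 = 12330 + (-330) = 12000 ft.
ISA temperature at 12000 ft = 15 − 2 × (12000/1000) = -9°C.
ISA deviation = -35 − (-9) = -26°C.
Density altitude = 12000 + 120 × (-26) = 8880 ft.

8880 ft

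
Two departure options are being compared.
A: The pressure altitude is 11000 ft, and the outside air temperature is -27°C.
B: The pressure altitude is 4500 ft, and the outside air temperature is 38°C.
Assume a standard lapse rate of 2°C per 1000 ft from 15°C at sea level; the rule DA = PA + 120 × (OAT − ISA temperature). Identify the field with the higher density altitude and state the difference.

A: ISA temp = -7°C, deviation -20°C, DA = 11000 + 120 × (-20) = 8600 ft.
B: ISA temp = 6°C, deviation +32°C, DA = 4500 + 120 × 32 = 8340 ft.
A is higher by 8600 − 8340 = 260 ft.

A by 260 ft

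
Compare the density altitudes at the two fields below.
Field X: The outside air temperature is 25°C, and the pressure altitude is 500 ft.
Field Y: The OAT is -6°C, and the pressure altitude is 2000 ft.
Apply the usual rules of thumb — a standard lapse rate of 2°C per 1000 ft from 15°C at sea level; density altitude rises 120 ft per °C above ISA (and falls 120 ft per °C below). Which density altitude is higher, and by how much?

Field X: ISA temp = 14°C, deviation +11°C, DA = 500 + 120 × 11 = 1820 ft.
Field Y: ISA temp = 11°C, deviation -17°C, DA = 2000 + 120 × (-17) = -40 ft.
Field X is higher by 1820 − (-40) = 1860 ft.

Field X by 1860 ft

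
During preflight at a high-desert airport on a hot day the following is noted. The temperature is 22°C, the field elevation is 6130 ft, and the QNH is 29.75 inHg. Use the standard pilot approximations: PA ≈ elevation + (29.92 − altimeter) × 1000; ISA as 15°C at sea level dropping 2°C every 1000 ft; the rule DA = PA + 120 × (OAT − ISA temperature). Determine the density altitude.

8652 ft

Pressure altitude = 6130 + (29.92 − 29.75) × 1000 = 6130 + (+170) = 6300 ft.
ISA temperature at 6300 ft = 15 − 2 × (6300/1000) = 2.4°C.
ISA deviation = 22 − 2.4 = +19.6°C.
Density altitude = 6300 + 120 × (19.6) = 8652 ft.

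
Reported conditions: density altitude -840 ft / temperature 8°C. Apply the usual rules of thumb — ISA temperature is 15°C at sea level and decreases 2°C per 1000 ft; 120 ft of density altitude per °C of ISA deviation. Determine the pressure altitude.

0 ft

DA = PA + 120 × (OAT − (15 − 2·PA/1000)) = PA + 120·OAT − 1800 + 0.24·PA = 1.24·PA + 120·OAT − 1800.
So 1.24·PA = -840 − 120 × 8 + 1800 = 0.
PA = 0 / 1.24 = 0 ft.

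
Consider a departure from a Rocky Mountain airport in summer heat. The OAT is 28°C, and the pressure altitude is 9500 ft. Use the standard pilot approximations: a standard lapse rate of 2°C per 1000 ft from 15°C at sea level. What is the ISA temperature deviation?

ISA+32°C

ISA temperature at 9500 ft = 15 − 2 × (9500/1000) = -4°C.
Deviation = OAT − ISA = 28 − (-4) = +32°C.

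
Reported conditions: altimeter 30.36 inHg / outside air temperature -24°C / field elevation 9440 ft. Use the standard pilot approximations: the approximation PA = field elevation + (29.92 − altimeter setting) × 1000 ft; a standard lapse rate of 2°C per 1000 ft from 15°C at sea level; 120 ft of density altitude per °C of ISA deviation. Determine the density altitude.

Pressure altitude = 9440 + (29.92 − 30.36) × 1000 = 9440 + (-440) = 9000 ft.
ISA temperature at 9000 ft = 15 − 2 × (9000/1000) = -3°C.
ISA deviation = -24 − (-3) = -21°C.
Density altitude = 9000 + 120 × (-21) = 6480 ft.

6480 ft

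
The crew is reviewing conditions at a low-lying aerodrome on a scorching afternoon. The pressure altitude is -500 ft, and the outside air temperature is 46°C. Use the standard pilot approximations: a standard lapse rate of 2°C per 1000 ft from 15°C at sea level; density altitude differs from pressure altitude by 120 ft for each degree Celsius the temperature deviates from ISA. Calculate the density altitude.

ISA temperature at -500 ft = 15 − 2 × (-500/1000) = 16°C.
ISA deviation = 46 − 16 = +30°C.
Density altitude = -500 + 120 × (30) = -500 + (+3600) = 3100 ft.

3100 ft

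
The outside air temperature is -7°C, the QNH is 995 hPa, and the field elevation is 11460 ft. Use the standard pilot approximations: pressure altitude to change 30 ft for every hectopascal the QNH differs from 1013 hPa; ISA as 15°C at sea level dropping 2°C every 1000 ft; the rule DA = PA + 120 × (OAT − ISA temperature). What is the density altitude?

Pressure altitude = 11460 + (1013 − 995) × 30 = 11460 + (+540) = 12000 ft.
ISA temperature at 12000 ft = 15 − 2 × (12000/1000) = -9°C.
ISA deviation = -7 − (-9) = +2°C.
Density altitude = 12000 + 120 × (2) = 12240 ft.

12240 ft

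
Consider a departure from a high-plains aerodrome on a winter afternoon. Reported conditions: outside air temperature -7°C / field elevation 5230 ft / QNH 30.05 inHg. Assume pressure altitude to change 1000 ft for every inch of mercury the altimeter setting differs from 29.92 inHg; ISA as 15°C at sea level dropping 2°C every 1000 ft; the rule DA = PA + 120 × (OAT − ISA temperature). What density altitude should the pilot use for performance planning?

Pressure altitude = 5230 + (29.92 − 30.05) × 1000 = 5230 + (-130) = 5100 ft.
ISA temperature at 5100 ft = 15 − 2 × (5100/1000) = 4.8°C.
ISA deviation = -7 − 4.8 = -11.8°C.
Density altitude = 5100 + 120 × (-11.8) = 3684 ft.

3684 ft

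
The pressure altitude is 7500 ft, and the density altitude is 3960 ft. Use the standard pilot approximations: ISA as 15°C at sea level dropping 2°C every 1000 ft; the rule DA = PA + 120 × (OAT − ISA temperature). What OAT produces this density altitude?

Density altitude − pressure altitude = 3960 − 7500 = -3540 ft.
At 120 ft/°C that is an ISA deviation of -3540/120 = -29.5°C.
ISA temperature at 7500 ft = 15 − 2 × (7500/1000) = 0°C.
OAT = ISA + deviation = 0 + (-29.5) = -29.5°C.

-29.5°C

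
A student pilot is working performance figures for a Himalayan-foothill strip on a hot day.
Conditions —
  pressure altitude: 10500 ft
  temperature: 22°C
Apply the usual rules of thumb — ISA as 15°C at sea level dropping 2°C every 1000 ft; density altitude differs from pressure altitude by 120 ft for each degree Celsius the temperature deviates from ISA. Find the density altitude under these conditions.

ISA temperature at 10500 ft = 15 − 2 × (10500/1000) = -6°C.
ISA deviation = 22 − (-6) = +28°C.
Density altitude = 10500 + 120 × (28) = 10500 + (+3360) = 13860 ft.

13860 ft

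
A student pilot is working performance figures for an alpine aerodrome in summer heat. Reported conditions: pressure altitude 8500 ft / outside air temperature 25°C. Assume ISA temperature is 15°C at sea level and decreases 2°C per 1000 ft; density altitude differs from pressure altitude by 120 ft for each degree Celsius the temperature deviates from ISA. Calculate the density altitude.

11740 ft

ISA temperature at 8500 ft = 15 − 2 × (8500/1000) = -2°C.
ISA deviation = 25 − (-2) = +27°C.
Density altitude = 8500 + 120 × (27) = 8500 + (+3240) = 11740 ft.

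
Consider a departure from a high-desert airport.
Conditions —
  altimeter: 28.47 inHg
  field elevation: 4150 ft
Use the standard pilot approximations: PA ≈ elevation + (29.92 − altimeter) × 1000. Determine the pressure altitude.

Pressure correction = (29.92 − 28.47) × 1000 = +1450 ft.
Pressure altitude = 4150 + (+1450) = 5600 ft.

5600 ft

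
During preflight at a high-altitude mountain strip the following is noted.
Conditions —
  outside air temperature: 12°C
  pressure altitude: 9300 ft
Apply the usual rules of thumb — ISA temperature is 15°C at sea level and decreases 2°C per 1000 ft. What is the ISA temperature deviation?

ISA+15.6°C

ISA temperature at 9300 ft = 15 − 2 × (9300/1000) = -3.6°C.
Deviation = OAT − ISA = 12 − (-3.6) = +15.6°C.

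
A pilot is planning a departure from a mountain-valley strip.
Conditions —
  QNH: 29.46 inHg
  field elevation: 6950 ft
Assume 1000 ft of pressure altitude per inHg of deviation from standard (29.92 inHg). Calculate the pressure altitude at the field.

Pressure correction = (29.92 − 29.46) × 1000 = +460 ft.
Pressure altitude = 6950 + (+460) = 7410 ft.

7410 ft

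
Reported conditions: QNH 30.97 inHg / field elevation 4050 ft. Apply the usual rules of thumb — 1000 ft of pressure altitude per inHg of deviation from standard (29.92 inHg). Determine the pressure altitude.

Pressure correction = (29.92 − 30.97) × 1000 = -1050 ft.
Pressure altitude = 4050 + (-1050) = 3000 ft.

3000 ft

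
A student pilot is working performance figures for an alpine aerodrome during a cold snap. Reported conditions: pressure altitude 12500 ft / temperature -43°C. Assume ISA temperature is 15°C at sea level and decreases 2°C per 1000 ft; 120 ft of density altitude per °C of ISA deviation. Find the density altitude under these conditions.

ISA temperature at 12500 ft = 15 − 2 × (12500/1000) = -10°C.
ISA deviation = -43 − (-10) = -33°C.
Density altitude = 12500 + 120 × (-33) = 12500 + (-3960) = 8540 ft.

8540 ft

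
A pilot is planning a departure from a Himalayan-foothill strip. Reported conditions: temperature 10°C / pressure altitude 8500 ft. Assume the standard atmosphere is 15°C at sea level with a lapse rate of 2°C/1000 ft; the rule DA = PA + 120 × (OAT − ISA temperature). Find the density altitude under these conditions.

9940 ft

ISA temperature at 8500 ft = 15 − 2 × (8500/1000) = -2°C.
ISA deviation = 10 − (-2) = +12°C.
Density altitude = 8500 + 120 × (12) = 8500 + (+1440) = 9940 ft.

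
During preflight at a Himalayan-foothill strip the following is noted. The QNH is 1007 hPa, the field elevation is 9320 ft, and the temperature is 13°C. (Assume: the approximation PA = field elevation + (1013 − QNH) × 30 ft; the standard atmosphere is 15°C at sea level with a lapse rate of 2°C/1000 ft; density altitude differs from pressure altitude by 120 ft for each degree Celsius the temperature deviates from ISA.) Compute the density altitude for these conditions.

11540 ft

Pressure altitude = 9320 + (1013 − 1007) × 30 = 9320 + (+180) = 9500 ft.
ISA temperature at 9500 ft = 15 − 2 × (9500/1000) = -4°C.
ISA deviation = 13 − (-4) = +17°C.
Density altitude = 9500 + 120 × (17) = 11540 ft.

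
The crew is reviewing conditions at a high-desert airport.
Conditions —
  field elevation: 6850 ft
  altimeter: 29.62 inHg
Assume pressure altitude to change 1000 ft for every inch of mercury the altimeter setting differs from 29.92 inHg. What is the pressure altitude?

7150 ft

Pressure correction = (29.92 − 29.62) × 1000 = +300 ft.
Pressure altitude = 6850 + (+300) = 7150 ft.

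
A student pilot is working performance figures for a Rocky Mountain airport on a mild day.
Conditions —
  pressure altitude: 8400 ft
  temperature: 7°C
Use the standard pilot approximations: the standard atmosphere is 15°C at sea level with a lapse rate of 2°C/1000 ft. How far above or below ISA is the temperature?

ISA temperature at 8400 ft = 15 − 2 × (8400/1000) = -1.8°C.
Deviation = OAT − ISA = 7 − (-1.8) = +8.8°C.

ISA+8.8°C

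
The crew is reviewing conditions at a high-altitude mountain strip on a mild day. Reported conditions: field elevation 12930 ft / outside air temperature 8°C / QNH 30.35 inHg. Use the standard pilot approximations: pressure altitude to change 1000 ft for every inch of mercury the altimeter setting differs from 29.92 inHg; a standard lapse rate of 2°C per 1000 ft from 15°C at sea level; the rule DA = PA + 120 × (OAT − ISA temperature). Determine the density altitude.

14660 ft

Pressure altitude = 12930 + (29.92 − 30.35) × 1000 = 12930 + (-430) = 12500 ft.
ISA temperature at 12500 ft = 15 − 2 × (12500/1000) = -10°C.
ISA deviation = 8 − (-10) = +18°C.
Density altitude = 12500 + 120 × (18) = 14660 ft.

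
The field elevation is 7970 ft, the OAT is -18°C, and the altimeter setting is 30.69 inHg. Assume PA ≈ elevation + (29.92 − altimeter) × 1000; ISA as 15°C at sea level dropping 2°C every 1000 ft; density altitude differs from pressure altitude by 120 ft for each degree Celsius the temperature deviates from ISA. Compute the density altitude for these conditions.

Pressure altitude = 7970 + (29.92 − 30.69) × 1000 = 7970 + (-770) = 7200 ft.
ISA temperature at 7200 ft = 15 − 2 × (7200/1000) = 0.6°C.
ISA deviation = -18 − 0.6 = -18.6°C.
Density altitude = 7200 + 120 × (-18.6) = 4968 ft.

4968 ft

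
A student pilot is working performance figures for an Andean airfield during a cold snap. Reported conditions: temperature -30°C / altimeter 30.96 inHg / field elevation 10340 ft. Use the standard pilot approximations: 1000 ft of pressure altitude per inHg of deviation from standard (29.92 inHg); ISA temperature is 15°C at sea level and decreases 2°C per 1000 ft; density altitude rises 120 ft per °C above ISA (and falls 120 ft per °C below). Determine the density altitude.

6132 ft

Pressure altitude = 10340 + (29.92 − 30.96) × 1000 = 10340 + (-1040) = 9300 ft.
ISA temperature at 9300 ft = 15 − 2 × (9300/1000) = -3.6°C.
ISA deviation = -30 − (-3.6) = -26.4°C.
Density altitude = 9300 + 120 × (-26.4) = 6132 ft.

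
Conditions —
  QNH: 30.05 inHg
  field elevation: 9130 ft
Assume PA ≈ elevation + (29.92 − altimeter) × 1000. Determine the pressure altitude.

9000 ft

Pressure correction = (29.92 − 30.05) × 1000 = -130 ft.
Pressure altitude = 9130 + (-130) = 9000 ft.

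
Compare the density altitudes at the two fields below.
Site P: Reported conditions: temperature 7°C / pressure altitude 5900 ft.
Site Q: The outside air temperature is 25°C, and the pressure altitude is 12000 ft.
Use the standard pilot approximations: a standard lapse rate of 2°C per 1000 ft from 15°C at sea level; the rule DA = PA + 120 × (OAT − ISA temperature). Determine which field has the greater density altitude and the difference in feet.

Site P: ISA temp = 3.2°C, deviation +3.8°C, DA = 5900 + 120 × 3.8 = 6356 ft.
Site Q: ISA temp = -9°C, deviation +34°C, DA = 12000 + 120 × 34 = 16080 ft.
Site Q is higher by 16080 − 6356 = 9724 ft.

Site Q by 9724 ft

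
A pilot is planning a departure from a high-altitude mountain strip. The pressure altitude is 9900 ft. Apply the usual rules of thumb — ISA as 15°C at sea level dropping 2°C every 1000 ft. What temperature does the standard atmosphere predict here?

ISA temperature = 15 − 2 × (9900/1000) = 15 − 19.8 = -4.8°C.

-4.8°C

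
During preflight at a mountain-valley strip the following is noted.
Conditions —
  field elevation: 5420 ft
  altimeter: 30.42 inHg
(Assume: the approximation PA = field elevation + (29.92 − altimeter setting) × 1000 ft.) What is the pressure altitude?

4920 ft

Pressure correction = (29.92 − 30.42) × 1000 = -500 ft.
Pressure altitude = 5420 + (-500) = 4920 ft.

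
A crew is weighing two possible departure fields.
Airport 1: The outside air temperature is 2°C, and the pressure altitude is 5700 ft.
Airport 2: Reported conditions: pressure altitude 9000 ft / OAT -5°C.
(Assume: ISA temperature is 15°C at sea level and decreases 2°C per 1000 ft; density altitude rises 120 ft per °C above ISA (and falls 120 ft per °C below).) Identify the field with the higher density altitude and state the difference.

Airport 2 by 3252 ft

Airport 1: ISA temp = 3.6°C, deviation -1.6°C, DA = 5700 + 120 × (-1.6) = 5508 ft.
Airport 2: ISA temp = -3°C, deviation -2°C, DA = 9000 + 120 × (-2) = 8760 ft.
Airport 2 is higher by 8760 − 5508 = 3252 ft.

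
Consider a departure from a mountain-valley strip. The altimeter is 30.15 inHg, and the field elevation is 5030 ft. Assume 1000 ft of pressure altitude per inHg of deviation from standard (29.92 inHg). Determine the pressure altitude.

Pressure correction = (29.92 − 30.15) × 1000 = -230 ft.
Pressure altitude = 5030 + (-230) = 4800 ft.

4800 ft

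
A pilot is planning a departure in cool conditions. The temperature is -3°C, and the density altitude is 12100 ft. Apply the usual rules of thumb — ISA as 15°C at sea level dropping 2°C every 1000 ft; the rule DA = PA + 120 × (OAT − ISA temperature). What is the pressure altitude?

11500 ft

DA = PA + 120 × (OAT − (15 − 2·PA/1000)) = PA + 120·OAT − 1800 + 0.24·PA = 1.24·PA + 120·OAT − 1800.
So 1.24·PA = 12100 − 120 × (-3) + 1800 = 14260.
PA = 14260 / 1.24 = 11500 ft.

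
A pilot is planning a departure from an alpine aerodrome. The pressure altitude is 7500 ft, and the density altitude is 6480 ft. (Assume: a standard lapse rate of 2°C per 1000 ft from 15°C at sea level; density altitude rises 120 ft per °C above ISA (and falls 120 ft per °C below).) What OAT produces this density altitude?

-8.5°C

Density altitude − pressure altitude = 6480 − 7500 = -1020 ft.
At 120 ft/°C that is an ISA deviation of -1020/120 = -8.5°C.
ISA temperature at 7500 ft = 15 − 2 × (7500/1000) = 0°C.
OAT = ISA + deviation = 0 + (-8.5) = -8.5°C.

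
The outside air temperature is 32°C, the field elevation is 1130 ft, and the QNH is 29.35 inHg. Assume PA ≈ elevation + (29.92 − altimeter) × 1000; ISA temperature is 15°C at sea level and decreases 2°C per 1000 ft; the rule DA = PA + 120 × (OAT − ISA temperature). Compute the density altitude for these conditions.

4148 ft

Pressure altitude = 1130 + (29.92 − 29.35) × 1000 = 1130 + (+570) = 1700 ft.
ISA temperature at 1700 ft = 15 − 2 × (1700/1000) = 11.6°C.
ISA deviation = 32 − 11.6 = +20.4°C.
Density altitude = 1700 + 120 × (20.4) = 4148 ft.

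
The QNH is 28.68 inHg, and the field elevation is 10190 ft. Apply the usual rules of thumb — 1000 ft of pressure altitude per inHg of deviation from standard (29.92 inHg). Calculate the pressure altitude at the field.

Pressure correction = (29.92 − 28.68) × 1000 = +1240 ft.
Pressure altitude = 10190 + (+1240) = 11430 ft.

11430 ft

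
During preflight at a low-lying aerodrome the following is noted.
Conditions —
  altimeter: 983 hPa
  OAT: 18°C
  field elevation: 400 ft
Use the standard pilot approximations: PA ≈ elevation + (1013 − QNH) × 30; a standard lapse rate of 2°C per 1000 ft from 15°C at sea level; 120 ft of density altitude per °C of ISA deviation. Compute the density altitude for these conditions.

1972 ft

Pressure altitude = 400 + (1013 − 983) × 30 = 400 + (+900) = 1300 ft.
ISA temperature at 1300 ft = 15 − 2 × (1300/1000) = 12.4°C.
ISA deviation = 18 − 12.4 = +5.6°C.
Density altitude = 1300 + 120 × (5.6) = 1972 ft.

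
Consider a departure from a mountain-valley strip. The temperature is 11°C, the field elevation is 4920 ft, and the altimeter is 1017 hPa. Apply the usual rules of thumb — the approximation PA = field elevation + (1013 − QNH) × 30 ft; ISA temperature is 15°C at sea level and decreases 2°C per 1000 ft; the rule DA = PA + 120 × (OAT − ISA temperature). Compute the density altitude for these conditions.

Pressure altitude = 4920 + (1013 − 1017) × 30 = 4920 + (-120) = 4800 ft.
ISA temperature at 4800 ft = 15 − 2 × (4800/1000) = 5.4°C.
ISA deviation = 11 − 5.4 = +5.6°C.
Density altitude = 4800 + 120 × (5.6) = 5472 ft.

5472 ft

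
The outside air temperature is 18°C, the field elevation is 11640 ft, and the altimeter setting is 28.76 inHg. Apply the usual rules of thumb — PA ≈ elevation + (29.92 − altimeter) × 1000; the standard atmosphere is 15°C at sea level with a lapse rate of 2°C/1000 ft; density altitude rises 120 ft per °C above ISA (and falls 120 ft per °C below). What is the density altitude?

16232 ft

Pressure altitude = 11640 + (29.92 − 28.76) × 1000 = 11640 + (+1160) = 12800 ft.
ISA temperature at 12800 ft = 15 − 2 × (12800/1000) = -10.6°C.
ISA deviation = 18 − (-10.6) = +28.6°C.
Density altitude = 12800 + 120 × (28.6) = 16232 ft.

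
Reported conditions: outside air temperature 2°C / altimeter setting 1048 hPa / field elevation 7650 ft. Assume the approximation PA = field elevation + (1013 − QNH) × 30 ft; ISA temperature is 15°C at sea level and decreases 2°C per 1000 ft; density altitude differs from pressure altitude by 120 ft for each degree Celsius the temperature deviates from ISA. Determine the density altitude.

6624 ft

Pressure altitude = 7650 + (1013 − 1048) × 30 = 7650 + (-1050) = 6600 ft.
ISA temperature at 6600 ft = 15 − 2 × (6600/1000) = 1.8°C.
ISA deviation = 2 − 1.8 = +0.2°C.
Density altitude = 6600 + 120 × (0.2) = 6624 ft.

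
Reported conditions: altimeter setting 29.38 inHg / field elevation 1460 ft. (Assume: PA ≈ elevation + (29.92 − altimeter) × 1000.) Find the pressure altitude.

2000 ft

Pressure correction = (29.92 − 29.38) × 1000 = +540 ft.
Pressure altitude = 1460 + (+540) = 2000 ft.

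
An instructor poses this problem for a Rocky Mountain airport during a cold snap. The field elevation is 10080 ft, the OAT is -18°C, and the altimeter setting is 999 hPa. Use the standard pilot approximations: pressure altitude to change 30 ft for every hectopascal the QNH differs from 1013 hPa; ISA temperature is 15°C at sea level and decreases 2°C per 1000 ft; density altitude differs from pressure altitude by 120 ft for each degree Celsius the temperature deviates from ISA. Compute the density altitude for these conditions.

Pressure altitude = 10080 + (1013 − 999) × 30 = 10080 + (+420) = 10500 ft.
ISA temperature at 10500 ft = 15 − 2 × (10500/1000) = -6°C.
ISA deviation = -18 − (-6) = -12°C.
Density altitude = 10500 + 120 × (-12) = 9060 ft.

9060 ft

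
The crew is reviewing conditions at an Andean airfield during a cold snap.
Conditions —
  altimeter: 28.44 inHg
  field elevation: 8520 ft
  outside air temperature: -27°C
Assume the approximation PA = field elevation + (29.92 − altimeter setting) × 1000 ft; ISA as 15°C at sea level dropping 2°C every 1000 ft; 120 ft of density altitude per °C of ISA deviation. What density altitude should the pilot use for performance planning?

7360 ft

Pressure altitude = 8520 + (29.92 − 28.44) × 1000 = 8520 + (+1480) = 10000 ft.
ISA temperature at 10000 ft = 15 − 2 × (10000/1000) = -5°C.
ISA deviation = -27 − (-5) = -22°C.
Density altitude = 10000 + 120 × (-22) = 7360 ft.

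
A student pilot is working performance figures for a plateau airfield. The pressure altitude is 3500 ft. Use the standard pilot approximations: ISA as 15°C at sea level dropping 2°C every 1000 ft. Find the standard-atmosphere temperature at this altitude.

ISA temperature = 15 − 2 × (3500/1000) = 15 − 7 = 8°C.

8°C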